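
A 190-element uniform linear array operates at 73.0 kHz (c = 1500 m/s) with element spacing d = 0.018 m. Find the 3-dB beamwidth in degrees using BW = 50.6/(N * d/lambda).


0.3 deg


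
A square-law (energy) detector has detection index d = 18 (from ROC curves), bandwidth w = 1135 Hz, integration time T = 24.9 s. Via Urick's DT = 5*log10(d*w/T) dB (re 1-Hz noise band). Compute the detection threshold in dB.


DT = 5*log10(d*w/T) = 5*log10(18 * 1135 / 24.9) = 5*log10(820.48) = 14.57

14.57 dB


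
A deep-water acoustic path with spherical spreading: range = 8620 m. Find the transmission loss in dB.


78.71 dB


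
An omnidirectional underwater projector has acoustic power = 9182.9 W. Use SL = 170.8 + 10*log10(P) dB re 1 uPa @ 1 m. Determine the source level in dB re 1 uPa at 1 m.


SL = 170.8 + 10*log10(9182.9) = 170.8 + 39.63 = 210.43

210.43 dB


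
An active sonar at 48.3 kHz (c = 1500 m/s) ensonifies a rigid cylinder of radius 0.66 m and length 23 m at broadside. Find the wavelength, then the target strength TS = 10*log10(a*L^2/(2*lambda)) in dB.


Step 1: lambda = c/f = 1500/48300 = 0.03106 m
Step 2: TS = 10*log10(a*L^2/(2*lambda)) = 10*log10(0.66*23^2/(2*0.03106)) = 37.5

37.5 dB


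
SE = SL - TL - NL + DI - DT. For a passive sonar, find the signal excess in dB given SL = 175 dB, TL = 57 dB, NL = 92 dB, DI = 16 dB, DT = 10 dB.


32 dB


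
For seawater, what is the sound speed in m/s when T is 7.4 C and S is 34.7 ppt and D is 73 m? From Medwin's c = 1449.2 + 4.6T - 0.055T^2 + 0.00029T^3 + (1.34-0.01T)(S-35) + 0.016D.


c = 1449.2 + 4.6*7.4 - 0.055*7.4^2 + 0.00029*7.4^3 + (1.34 - 0.01*7.4)*(34.7 - 35) + 0.016*73 = 1481.13

1481.13 m/s


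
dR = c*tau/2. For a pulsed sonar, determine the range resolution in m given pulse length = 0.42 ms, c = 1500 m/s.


dR = c*tau/2 = 1500 * 0.42e-3 / 2 = 0.315

0.315 m


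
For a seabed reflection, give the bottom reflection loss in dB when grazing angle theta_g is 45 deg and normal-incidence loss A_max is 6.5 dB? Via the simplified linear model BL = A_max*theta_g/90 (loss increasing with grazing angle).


BL = A_max * theta_g / 90 = 6.5 * 45 / 90 = 3.25

3.25 dB


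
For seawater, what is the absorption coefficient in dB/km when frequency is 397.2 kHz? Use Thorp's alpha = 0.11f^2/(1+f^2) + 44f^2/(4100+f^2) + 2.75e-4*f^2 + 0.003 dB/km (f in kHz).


f^2 = 157767.84
alpha = 0.11*157767.84/(1+157767.84) + 44*157767.84/(4100+157767.84) + 2.75e-4*157767.84 + 0.003 = 86.385

86.385 dB/km


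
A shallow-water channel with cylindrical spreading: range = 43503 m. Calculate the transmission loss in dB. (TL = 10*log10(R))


TL = 10*log10(43503) = 46.39

46.39 dB


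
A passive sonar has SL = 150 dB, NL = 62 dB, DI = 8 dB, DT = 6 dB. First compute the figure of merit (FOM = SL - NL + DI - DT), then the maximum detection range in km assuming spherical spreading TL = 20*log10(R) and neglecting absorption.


Step 1: FOM = SL - NL + DI - DT = 150 - 62 + 8 - 6 = 90 dB
Step 2: at max range FOM = TL = 20*log10(R), so R = 10^(90/20) = 31622.78 m = 31.62 km

31.62 km


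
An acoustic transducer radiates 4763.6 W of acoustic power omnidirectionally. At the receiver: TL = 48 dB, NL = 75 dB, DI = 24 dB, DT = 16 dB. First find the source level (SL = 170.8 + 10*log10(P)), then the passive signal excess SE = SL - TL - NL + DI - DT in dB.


Step 1: SL = 170.8 + 10*log10(4763.6) = 207.58 dB
Step 2: SE = SL - TL - NL + DI - DT = 207.58 - 48 - 75 + 24 - 16 = 92.58

92.58 dB


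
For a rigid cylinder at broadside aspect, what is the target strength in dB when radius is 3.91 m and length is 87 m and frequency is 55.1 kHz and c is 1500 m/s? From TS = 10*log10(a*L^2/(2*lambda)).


57.35 dB


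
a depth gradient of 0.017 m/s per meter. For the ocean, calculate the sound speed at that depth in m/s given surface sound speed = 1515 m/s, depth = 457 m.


c = 1515 + 0.017 * 457 = 1522.769

1522.769 m/s


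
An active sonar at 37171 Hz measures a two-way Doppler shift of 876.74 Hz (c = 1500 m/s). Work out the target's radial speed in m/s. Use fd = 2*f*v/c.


17.69 m/s


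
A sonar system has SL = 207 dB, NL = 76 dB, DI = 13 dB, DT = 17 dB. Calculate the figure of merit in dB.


127 dB


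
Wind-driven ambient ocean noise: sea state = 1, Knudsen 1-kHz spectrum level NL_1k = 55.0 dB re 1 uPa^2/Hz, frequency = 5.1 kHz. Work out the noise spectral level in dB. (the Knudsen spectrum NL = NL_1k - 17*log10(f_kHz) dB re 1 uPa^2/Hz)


42.97 dB


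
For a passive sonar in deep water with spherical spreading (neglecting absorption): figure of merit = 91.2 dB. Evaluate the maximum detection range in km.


At max range FOM = TL, so 20*log10(R) = 91.2
R = 10^(91.2/20) = 36307.81 m = 36.31 km

36.31 km


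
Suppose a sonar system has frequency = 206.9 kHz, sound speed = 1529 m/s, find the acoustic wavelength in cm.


0.74 cm


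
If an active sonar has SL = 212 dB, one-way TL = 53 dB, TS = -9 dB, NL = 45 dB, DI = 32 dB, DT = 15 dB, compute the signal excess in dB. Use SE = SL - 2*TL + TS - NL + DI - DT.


SE = SL - 2*TL + TS - NL + DI - DT = 212 - 2*53 + (-9) - 45 + 32 - 15 = 69

69 dB


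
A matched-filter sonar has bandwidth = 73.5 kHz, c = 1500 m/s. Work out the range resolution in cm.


dR = c/(2*BW) = 1500 / (2 * 73.5e3) = 0.0102 m = 1.02 cm

1.02 cm


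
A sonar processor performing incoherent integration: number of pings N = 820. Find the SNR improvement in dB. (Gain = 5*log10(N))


Gain = 5*log10(820) = 14.57

14.57 dB


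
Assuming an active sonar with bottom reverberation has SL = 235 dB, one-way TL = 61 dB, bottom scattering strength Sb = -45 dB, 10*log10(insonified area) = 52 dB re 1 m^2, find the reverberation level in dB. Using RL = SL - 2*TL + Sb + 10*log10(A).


RL = SL - 2*TL + Sb + 10*log10(A) = 235 - 2*61 + (-45) + 52 = 120

120 dB


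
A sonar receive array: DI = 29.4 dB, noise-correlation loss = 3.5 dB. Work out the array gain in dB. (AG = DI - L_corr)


25.9 dB


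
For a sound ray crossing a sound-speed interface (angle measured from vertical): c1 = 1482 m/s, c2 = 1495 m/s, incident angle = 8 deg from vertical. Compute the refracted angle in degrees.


8.07 deg


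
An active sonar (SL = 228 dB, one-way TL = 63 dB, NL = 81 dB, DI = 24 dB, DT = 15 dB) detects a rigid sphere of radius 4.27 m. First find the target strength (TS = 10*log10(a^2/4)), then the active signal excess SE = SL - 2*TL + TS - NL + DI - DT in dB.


Step 1: TS = 10*log10(4.27^2/4) = 6.59 dB
Step 2: SE = SL - 2*TL + TS - NL + DI - DT = 228 - 2*63 + (6.59) - 81 + 24 - 15 = 36.59

36.59 dB


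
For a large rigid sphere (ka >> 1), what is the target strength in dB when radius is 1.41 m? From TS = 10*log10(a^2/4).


TS = 10*log10(1.41^2 / 4) = 10*log10(0.497025) = -3.04

-3.04 dB


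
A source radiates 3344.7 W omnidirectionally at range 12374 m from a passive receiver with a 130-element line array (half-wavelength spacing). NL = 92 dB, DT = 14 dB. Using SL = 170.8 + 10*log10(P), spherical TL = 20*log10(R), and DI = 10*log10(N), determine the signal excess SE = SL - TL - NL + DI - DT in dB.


39.33 dB


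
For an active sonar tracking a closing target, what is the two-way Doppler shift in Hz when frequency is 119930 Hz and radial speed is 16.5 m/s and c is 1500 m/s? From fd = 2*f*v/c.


2638.46 Hz


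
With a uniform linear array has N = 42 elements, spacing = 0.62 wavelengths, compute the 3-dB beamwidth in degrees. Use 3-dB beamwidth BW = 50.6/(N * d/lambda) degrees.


1.94 deg


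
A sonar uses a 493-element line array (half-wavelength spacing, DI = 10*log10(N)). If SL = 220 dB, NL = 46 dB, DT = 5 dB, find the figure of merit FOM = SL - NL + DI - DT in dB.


Step 1: DI = 10*log10(493) = 26.93 dB
Step 2: FOM = SL - NL + DI - DT = 220 - 46 + 26.93 - 5 = 195.93

195.93 dB


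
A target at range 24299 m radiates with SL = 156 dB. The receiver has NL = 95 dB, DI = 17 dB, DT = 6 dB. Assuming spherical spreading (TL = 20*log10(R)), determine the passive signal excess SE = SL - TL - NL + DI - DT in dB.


Step 1: TL = 20*log10(24299) = 87.71 dB
Step 2: SE = 156 - 87.71 - 95 + 17 - 6 = -15.71

-15.71 dB


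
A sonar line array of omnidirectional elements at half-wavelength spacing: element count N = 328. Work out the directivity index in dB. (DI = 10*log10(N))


DI = 10*log10(328) = 25.16

25.16 dB


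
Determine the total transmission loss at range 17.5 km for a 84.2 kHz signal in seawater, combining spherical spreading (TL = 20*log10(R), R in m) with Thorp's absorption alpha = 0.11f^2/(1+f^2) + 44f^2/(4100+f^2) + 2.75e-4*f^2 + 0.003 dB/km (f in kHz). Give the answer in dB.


Step 1 (Thorp): alpha = 0.11*7089.64/(1+7089.64) + 44*7089.64/(4100+7089.64) + 2.75e-4*7089.64 + 0.003 = 29.9406 dB/km
Step 2: TL_spread = 20*log10(17500) = 84.86 dB
Step 3: TL_abs = alpha*R = 29.9406 * 17.5 = 523.96 dB
Step 4: TL_total = 84.86 + 523.96 = 608.82

608.82 dB


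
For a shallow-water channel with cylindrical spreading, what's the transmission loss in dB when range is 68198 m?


TL = 10*log10(68198) = 48.34

48.34 dB


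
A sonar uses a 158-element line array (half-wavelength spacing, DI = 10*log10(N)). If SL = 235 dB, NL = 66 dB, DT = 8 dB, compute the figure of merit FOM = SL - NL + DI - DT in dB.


Step 1: DI = 10*log10(158) = 21.99 dB
Step 2: FOM = SL - NL + DI - DT = 235 - 66 + 21.99 - 8 = 182.99

182.99 dB


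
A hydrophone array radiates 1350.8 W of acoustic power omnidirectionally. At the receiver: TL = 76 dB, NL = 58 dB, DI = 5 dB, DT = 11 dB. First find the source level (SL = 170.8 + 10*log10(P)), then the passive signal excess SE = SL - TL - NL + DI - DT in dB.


Step 1: SL = 170.8 + 10*log10(1350.8) = 202.11 dB
Step 2: SE = SL - TL - NL + DI - DT = 202.11 - 76 - 58 + 5 - 11 = 62.11

62.11 dB


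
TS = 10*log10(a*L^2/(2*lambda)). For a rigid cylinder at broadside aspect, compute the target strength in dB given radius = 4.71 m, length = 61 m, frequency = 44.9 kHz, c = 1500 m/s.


54.19 dB


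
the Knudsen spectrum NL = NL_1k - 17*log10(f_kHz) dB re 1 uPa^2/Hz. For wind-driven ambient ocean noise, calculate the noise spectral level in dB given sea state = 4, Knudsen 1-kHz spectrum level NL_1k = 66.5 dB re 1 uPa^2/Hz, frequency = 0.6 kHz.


NL = NL_1k - 17*log10(f_kHz) = 66.5 - 17*log10(0.6) = 66.5 - (-3.77) = 70.27

70.27 dB


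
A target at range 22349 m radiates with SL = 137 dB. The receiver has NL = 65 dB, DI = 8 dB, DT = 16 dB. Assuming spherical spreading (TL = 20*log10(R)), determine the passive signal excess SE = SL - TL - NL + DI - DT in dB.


Step 1: TL = 20*log10(22349) = 86.99 dB
Step 2: SE = 137 - 86.99 - 65 + 8 - 16 = -22.99

-22.99 dB


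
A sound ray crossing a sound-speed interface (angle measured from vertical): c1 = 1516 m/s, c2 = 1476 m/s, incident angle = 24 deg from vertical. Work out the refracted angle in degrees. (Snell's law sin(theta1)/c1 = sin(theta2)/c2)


23.33 deg


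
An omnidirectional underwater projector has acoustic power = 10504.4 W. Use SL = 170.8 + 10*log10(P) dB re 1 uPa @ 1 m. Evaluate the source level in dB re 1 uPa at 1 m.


SL = 170.8 + 10*log10(10504.4) = 170.8 + 40.21 = 211.01

211.01 dB


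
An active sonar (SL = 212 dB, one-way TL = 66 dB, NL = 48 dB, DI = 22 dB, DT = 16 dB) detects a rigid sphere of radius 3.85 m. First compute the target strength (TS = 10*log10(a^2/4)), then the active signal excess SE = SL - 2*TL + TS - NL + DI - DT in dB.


Step 1: TS = 10*log10(3.85^2/4) = 5.69 dB
Step 2: SE = SL - 2*TL + TS - NL + DI - DT = 212 - 2*66 + (5.69) - 48 + 22 - 16 = 43.69

43.69 dB


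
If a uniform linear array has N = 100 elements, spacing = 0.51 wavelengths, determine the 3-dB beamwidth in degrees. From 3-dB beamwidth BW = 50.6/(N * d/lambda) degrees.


BW = 50.6 / (100 * 0.51) = 50.6 / 51.0 = 0.99

0.99 deg


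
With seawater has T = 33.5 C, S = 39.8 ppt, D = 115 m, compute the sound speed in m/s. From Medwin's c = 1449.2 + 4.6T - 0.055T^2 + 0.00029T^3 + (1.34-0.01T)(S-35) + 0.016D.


c = 1449.2 + 4.6*33.5 - 0.055*33.5^2 + 0.00029*33.5^3 + (1.34 - 0.01*33.5)*(39.8 - 35) + 0.016*115 = 1559.14

1559.14 m/s


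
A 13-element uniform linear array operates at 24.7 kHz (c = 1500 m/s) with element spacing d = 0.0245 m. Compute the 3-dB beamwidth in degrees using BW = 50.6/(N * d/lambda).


Step 1: lambda = 1500/24700 = 0.06073 m
Step 2: d/lambda = 0.0245/0.06073 = 0.4034
Step 3: BW = 50.6/(N * d/lambda) = 50.6/(13 * 0.4034) = 9.65

9.65 deg


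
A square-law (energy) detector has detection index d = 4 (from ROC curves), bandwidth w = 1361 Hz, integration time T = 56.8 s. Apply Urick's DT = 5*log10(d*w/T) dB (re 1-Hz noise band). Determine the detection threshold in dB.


9.91 dB


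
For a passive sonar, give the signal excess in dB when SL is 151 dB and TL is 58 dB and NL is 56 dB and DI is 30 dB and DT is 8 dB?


SE = SL - TL - NL + DI - DT = 151 - 58 - 56 + 30 - 8 = 59

59 dB


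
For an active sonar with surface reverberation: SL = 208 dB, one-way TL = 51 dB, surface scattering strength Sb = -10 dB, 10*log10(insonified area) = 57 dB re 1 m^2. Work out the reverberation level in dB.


RL = SL - 2*TL + Sb + 10*log10(A) = 208 - 2*51 + (-10) + 57 = 153

153 dB


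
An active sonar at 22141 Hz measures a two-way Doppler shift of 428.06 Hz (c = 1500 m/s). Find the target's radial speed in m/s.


14.5 m/s


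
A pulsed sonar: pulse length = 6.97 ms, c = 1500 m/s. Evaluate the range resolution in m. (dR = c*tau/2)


dR = c*tau/2 = 1500 * 6.97e-3 / 2 = 5.2275

5.2275 m


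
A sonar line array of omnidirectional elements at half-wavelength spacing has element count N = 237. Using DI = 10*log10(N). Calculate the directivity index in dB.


DI = 10*log10(237) = 23.75

23.75 dB


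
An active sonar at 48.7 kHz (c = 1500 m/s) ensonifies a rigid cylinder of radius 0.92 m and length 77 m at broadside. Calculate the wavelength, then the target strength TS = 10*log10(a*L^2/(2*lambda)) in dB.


Step 1: lambda = c/f = 1500/48700 = 0.0308 m
Step 2: TS = 10*log10(a*L^2/(2*lambda)) = 10*log10(0.92*77^2/(2*0.0308)) = 49.47

49.47 dB


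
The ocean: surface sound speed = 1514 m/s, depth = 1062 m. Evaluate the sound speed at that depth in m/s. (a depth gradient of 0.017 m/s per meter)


1532.054 m/s


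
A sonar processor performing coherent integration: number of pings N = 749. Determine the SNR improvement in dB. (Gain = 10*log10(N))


28.74 dB


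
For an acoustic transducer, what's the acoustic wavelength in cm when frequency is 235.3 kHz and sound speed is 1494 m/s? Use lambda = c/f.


lambda = c/f = 1494 / 235300 = 0.0063 m = 0.63 cm

0.63 cm


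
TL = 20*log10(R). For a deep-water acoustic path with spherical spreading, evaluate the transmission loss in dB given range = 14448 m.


83.2 dB


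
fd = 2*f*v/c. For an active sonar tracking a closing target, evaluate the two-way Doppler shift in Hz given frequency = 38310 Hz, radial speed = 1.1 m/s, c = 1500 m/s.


fd = 2*f*v/c = 2 * 38310 * 1.1 / 1500 = 56.19

56.19 Hz


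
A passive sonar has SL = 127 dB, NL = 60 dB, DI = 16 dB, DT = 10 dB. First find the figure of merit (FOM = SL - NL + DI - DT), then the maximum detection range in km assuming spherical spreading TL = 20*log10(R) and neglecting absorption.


Step 1: FOM = SL - NL + DI - DT = 127 - 60 + 16 - 10 = 73 dB
Step 2: at max range FOM = TL = 20*log10(R), so R = 10^(73/20) = 4466.84 m = 4.47 km

4.47 km


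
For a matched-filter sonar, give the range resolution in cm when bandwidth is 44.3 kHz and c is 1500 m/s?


dR = c/(2*BW) = 1500 / (2 * 44.3e3) = 0.0169 m = 1.69 cm

1.69 cm


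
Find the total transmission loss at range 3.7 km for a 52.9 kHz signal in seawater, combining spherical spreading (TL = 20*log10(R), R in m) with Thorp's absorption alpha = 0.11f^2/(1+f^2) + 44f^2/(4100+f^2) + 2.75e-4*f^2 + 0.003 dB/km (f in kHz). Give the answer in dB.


Step 1 (Thorp): alpha = 0.11*2798.41/(1+2798.41) + 44*2798.41/(4100+2798.41) + 2.75e-4*2798.41 + 0.003 = 18.7316 dB/km
Step 2: TL_spread = 20*log10(3700) = 71.36 dB
Step 3: TL_abs = alpha*R = 18.7316 * 3.7 = 69.31 dB
Step 4: TL_total = 71.36 + 69.31 = 140.67

140.67 dB


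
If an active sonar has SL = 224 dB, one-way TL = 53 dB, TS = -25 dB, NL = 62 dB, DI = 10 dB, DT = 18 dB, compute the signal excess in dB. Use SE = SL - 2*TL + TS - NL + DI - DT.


SE = SL - 2*TL + TS - NL + DI - DT = 224 - 2*53 + (-25) - 62 + 10 - 18 = 23

23 dB


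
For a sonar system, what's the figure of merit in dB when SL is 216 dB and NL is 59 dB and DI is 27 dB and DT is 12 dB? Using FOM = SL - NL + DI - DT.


FOM = SL - NL + DI - DT = 216 - 59 + 27 - 12 = 172

172 dB


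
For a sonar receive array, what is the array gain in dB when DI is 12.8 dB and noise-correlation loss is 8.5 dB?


4.3 dB


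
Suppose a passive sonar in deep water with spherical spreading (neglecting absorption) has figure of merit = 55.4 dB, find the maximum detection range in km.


At max range FOM = TL, so 20*log10(R) = 55.4
R = 10^(55.4/20) = 588.84 m = 0.59 km

0.59 km


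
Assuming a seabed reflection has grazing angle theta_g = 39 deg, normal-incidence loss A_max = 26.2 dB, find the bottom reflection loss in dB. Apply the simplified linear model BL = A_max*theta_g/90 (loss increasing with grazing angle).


BL = A_max * theta_g / 90 = 26.2 * 39 / 90 = 11.35

11.35 dB


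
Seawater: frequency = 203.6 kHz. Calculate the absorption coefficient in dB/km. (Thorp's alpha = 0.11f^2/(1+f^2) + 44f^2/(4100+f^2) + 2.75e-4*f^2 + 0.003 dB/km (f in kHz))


f^2 = 41452.96
alpha = 0.11*41452.96/(1+41452.96) + 44*41452.96/(4100+41452.96) + 2.75e-4*41452.96 + 0.003 = 51.552

51.552 dB/km


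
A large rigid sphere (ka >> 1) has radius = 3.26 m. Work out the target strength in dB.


4.24 dB


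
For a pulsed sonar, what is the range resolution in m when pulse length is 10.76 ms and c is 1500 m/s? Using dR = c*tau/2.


dR = c*tau/2 = 1500 * 10.76e-3 / 2 = 8.07

8.07 m


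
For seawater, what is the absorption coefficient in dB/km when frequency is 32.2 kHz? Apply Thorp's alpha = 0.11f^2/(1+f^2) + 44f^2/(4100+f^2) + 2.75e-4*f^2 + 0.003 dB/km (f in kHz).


f^2 = 1036.84
alpha = 0.11*1036.84/(1+1036.84) + 44*1036.84/(4100+1036.84) + 2.75e-4*1036.84 + 0.003 = 9.279

9.279 dB/km


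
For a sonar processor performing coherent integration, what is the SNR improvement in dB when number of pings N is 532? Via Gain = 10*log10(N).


Gain = 10*log10(532) = 27.26

27.26 dB


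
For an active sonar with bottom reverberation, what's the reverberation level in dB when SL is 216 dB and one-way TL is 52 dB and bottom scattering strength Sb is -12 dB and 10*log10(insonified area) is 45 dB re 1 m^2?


RL = SL - 2*TL + Sb + 10*log10(A) = 216 - 2*52 + (-12) + 45 = 145

145 dB


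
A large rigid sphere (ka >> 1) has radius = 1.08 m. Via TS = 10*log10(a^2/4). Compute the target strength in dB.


-5.35 dB


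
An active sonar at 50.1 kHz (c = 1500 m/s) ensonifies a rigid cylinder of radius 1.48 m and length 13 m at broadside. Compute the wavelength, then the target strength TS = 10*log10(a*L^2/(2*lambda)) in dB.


Step 1: lambda = c/f = 1500/50100 = 0.02994 m
Step 2: TS = 10*log10(a*L^2/(2*lambda)) = 10*log10(1.48*13^2/(2*0.02994)) = 36.21

36.21 dB


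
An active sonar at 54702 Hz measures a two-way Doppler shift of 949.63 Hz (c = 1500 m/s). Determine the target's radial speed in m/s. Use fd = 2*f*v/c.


From fd = 2*f*v/c, v = c*fd/(2*f) = 1500 * 949.63 / (2*54702) = 13.02

13.02 m/s


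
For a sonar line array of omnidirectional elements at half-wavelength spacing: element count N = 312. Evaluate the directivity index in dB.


24.94 dB


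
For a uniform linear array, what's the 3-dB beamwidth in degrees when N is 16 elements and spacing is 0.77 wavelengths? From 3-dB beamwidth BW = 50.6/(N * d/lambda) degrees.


BW = 50.6 / (16 * 0.77) = 50.6 / 12.32 = 4.11

4.11 deg


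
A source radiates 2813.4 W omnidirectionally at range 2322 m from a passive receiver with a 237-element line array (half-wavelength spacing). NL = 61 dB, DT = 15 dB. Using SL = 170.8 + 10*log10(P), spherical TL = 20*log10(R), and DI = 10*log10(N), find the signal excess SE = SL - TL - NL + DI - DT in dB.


Step 1: SL = 170.8 + 10*log10(2813.4) = 205.29 dB
Step 2: TL = 20*log10(2322) = 67.32 dB
Step 3: DI = 10*log10(237) = 23.75 dB
Step 4: SE = SL - TL - NL + DI - DT = 205.29 - 67.32 - 61 + 23.75 - 15 = 85.72

85.72 dB


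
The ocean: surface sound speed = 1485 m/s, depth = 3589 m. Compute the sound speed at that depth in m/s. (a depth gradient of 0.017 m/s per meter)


c = 1485 + 0.017 * 3589 = 1546.013

1546.013 m/s


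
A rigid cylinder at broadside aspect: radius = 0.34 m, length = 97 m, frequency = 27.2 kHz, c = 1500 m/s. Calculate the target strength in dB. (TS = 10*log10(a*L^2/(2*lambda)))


44.62 dB


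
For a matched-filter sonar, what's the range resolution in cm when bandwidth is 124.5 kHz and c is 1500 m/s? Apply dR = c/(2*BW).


dR = c/(2*BW) = 1500 / (2 * 124.5e3) = 0.006 m = 0.6 cm

0.6 cm


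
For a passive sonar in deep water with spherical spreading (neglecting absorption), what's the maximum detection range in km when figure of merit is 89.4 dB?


At max range FOM = TL, so 20*log10(R) = 89.4
R = 10^(89.4/20) = 29512.09 m = 29.51 km

29.51 km


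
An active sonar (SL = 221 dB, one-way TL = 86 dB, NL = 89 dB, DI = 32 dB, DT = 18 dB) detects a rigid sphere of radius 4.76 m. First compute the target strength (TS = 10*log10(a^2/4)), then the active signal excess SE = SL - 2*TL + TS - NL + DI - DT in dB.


Step 1: TS = 10*log10(4.76^2/4) = 7.53 dB
Step 2: SE = SL - 2*TL + TS - NL + DI - DT = 221 - 2*86 + (7.53) - 89 + 32 - 18 = -18.47

-18.47 dB


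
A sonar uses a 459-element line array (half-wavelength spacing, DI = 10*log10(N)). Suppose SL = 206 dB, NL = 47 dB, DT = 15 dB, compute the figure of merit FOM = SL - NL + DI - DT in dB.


Step 1: DI = 10*log10(459) = 26.62 dB
Step 2: FOM = SL - NL + DI - DT = 206 - 47 + 26.62 - 15 = 170.62

170.62 dB


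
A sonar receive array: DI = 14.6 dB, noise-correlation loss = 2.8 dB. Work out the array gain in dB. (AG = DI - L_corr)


AG = DI - L_corr = 14.6 - 2.8 = 11.8

11.8 dB


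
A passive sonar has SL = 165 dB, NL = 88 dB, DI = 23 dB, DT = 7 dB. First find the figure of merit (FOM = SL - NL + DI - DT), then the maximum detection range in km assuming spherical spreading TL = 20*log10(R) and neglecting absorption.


Step 1: FOM = SL - NL + DI - DT = 165 - 88 + 23 - 7 = 93 dB
Step 2: at max range FOM = TL = 20*log10(R), so R = 10^(93/20) = 44668.36 m = 44.67 km

44.67 km


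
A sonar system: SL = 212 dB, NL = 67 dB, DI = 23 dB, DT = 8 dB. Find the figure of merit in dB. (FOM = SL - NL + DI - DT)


160 dB


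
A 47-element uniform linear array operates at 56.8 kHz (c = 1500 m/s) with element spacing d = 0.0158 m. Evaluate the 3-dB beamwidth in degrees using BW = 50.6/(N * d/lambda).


Step 1: lambda = 1500/56800 = 0.02641 m
Step 2: d/lambda = 0.0158/0.02641 = 0.5983
Step 3: BW = 50.6/(N * d/lambda) = 50.6/(47 * 0.5983) = 1.8

1.8 deg


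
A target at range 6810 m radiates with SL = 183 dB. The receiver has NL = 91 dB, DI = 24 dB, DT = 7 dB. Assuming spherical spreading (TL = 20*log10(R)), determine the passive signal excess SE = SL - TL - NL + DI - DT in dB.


Step 1: TL = 20*log10(6810) = 76.66 dB
Step 2: SE = 183 - 76.66 - 91 + 24 - 7 = 32.34

32.34 dB


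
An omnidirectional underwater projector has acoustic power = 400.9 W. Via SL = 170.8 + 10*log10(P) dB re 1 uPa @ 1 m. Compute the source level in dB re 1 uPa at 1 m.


SL = 170.8 + 10*log10(400.9) = 170.8 + 26.03 = 196.83

196.83 dB


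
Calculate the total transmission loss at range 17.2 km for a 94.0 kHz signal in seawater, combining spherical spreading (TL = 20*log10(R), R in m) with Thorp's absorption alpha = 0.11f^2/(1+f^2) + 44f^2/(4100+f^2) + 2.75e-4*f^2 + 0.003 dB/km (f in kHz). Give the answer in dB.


Step 1 (Thorp): alpha = 0.11*8836.0/(1+8836.0) + 44*8836.0/(4100+8836.0) + 2.75e-4*8836.0 + 0.003 = 32.5973 dB/km
Step 2: TL_spread = 20*log10(17200) = 84.71 dB
Step 3: TL_abs = alpha*R = 32.5973 * 17.2 = 560.67 dB
Step 4: TL_total = 84.71 + 560.67 = 645.38

645.38 dB


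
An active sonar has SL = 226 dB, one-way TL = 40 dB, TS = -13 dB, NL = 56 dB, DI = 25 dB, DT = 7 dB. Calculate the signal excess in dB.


SE = SL - 2*TL + TS - NL + DI - DT = 226 - 2*40 + (-13) - 56 + 25 - 7 = 95

95 dB


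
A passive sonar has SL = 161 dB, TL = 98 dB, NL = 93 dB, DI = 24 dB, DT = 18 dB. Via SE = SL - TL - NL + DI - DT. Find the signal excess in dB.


SE = SL - TL - NL + DI - DT = 161 - 98 - 93 + 24 - 18 = -24

-24 dB


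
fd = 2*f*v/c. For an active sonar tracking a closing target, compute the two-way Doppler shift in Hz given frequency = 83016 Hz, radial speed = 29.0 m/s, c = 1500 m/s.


fd = 2*f*v/c = 2 * 83016 * 29.0 / 1500 = 3209.95

3209.95 Hz


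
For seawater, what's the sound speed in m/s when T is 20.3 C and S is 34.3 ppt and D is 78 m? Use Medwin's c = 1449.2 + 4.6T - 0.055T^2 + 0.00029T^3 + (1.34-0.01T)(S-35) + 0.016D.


1522.79 m/s


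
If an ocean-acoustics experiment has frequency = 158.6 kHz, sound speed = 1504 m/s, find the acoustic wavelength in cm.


lambda = c/f = 1504 / 158600 = 0.0095 m = 0.95 cm

0.95 cm


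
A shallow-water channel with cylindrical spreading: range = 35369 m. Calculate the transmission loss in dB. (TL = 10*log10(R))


TL = 10*log10(35369) = 45.49

45.49 dB


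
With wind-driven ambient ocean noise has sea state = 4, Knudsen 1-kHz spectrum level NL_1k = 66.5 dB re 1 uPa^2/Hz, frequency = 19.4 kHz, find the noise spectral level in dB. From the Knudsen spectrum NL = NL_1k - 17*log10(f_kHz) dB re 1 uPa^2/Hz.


44.61 dB


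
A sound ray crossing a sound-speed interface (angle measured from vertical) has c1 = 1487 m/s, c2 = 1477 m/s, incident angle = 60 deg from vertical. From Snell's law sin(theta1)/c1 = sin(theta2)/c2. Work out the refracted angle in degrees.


sin(theta2) = (c2/c1)*sin(theta1) = (1477/1487)*sin(60 deg) = 0.8602
theta2 = arcsin(0.8602) = 59.34

59.34 deg


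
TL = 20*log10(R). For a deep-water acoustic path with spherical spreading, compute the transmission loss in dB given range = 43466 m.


92.76 dB


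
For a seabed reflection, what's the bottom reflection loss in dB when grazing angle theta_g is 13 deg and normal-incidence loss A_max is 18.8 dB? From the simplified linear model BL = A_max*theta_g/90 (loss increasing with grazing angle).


2.72 dB


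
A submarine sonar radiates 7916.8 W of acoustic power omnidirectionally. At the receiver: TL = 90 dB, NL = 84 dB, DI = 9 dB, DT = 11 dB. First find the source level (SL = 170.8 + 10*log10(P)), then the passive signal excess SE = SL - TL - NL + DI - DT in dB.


Step 1: SL = 170.8 + 10*log10(7916.8) = 209.79 dB
Step 2: SE = SL - TL - NL + DI - DT = 209.79 - 90 - 84 + 9 - 11 = 33.79

33.79 dB


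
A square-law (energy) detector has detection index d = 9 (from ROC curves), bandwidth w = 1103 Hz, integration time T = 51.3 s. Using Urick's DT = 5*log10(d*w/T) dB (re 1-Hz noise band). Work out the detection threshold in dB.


DT = 5*log10(d*w/T) = 5*log10(9 * 1103 / 51.3) = 5*log10(193.51) = 11.43

11.43 dB


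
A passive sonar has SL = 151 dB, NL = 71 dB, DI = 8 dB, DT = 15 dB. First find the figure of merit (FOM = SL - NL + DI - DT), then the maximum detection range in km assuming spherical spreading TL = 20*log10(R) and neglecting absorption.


Step 1: FOM = SL - NL + DI - DT = 151 - 71 + 8 - 15 = 73 dB
Step 2: at max range FOM = TL = 20*log10(R), so R = 10^(73/20) = 4466.84 m = 4.47 km

4.47 km


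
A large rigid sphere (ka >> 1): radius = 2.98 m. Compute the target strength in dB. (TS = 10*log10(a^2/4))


3.46 dB


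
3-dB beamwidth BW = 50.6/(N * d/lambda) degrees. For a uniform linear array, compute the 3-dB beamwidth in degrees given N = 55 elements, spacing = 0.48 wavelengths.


1.92 deg


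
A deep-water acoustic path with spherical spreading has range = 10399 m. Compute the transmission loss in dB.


TL = 20*log10(10399) = 80.34

80.34 dB


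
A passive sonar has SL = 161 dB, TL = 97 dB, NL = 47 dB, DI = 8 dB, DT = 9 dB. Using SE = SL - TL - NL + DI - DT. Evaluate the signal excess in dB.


16 dB


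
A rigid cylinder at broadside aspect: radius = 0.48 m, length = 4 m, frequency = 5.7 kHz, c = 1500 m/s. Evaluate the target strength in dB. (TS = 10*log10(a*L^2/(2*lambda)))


lambda = 1500/5700 = 0.26316 m
TS = 10*log10(0.48*4^2/(2*0.26316)) = 11.64

11.64 dB


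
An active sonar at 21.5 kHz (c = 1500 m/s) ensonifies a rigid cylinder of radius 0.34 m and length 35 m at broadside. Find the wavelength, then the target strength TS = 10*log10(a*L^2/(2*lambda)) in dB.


Step 1: lambda = c/f = 1500/21500 = 0.06977 m
Step 2: TS = 10*log10(a*L^2/(2*lambda)) = 10*log10(0.34*35^2/(2*0.06977)) = 34.75

34.75 dB


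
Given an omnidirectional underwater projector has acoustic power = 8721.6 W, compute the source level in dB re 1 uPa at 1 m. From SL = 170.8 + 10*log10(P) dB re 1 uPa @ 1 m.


210.21 dB


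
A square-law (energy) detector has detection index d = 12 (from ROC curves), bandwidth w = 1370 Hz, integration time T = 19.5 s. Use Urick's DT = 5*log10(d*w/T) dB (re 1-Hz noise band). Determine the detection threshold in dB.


DT = 5*log10(d*w/T) = 5*log10(12 * 1370 / 19.5) = 5*log10(843.08) = 14.63

14.63 dB


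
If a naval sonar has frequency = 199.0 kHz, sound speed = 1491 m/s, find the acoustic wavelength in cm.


0.75 cm


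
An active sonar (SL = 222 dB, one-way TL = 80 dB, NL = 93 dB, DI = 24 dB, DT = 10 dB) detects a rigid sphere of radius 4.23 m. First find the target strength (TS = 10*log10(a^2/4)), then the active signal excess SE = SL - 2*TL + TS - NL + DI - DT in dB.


Step 1: TS = 10*log10(4.23^2/4) = 6.51 dB
Step 2: SE = SL - 2*TL + TS - NL + DI - DT = 222 - 2*80 + (6.51) - 93 + 24 - 10 = -10.49

-10.49 dB


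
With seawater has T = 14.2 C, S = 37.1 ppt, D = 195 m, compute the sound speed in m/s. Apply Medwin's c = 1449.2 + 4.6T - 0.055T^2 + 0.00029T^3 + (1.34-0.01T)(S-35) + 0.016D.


1509.9 m/s


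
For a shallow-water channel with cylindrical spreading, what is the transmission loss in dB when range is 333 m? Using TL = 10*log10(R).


25.22 dB


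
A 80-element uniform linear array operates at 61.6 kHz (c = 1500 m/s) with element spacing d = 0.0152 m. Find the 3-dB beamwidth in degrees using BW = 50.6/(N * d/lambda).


1.01 deg


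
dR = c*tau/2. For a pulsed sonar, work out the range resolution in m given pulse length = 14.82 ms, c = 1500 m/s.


11.115 m


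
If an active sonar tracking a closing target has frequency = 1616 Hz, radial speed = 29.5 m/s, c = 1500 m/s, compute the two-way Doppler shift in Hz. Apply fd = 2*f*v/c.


fd = 2*f*v/c = 2 * 1616 * 29.5 / 1500 = 63.56

63.56 Hz


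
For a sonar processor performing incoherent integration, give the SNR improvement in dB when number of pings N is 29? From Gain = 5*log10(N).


7.31 dB


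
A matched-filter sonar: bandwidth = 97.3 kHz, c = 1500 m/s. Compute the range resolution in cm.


0.77 cm


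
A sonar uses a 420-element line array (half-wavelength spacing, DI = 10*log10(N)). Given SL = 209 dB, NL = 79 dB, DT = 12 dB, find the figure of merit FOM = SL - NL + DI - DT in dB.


Step 1: DI = 10*log10(420) = 26.23 dB
Step 2: FOM = SL - NL + DI - DT = 209 - 79 + 26.23 - 12 = 144.23

144.23 dB


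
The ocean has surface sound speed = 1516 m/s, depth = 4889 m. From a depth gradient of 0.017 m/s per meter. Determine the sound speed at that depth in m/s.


c = 1516 + 0.017 * 4889 = 1599.113

1599.113 m/s


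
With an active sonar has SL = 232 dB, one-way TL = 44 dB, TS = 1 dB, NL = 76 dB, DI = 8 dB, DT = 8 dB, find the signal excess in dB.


SE = SL - 2*TL + TS - NL + DI - DT = 232 - 2*44 + (1) - 76 + 8 - 8 = 69

69 dB


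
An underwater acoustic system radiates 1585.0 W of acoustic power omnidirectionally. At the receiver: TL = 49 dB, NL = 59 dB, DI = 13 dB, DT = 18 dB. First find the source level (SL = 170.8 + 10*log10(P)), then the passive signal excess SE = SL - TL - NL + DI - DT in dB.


Step 1: SL = 170.8 + 10*log10(1585.0) = 202.8 dB
Step 2: SE = SL - TL - NL + DI - DT = 202.8 - 49 - 59 + 13 - 18 = 89.8

89.8 dB


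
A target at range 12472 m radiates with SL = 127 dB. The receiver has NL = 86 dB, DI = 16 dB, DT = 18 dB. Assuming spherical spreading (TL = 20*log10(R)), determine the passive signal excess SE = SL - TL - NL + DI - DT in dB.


Step 1: TL = 20*log10(12472) = 81.92 dB
Step 2: SE = 127 - 81.92 - 86 + 16 - 18 = -42.92

-42.92 dB


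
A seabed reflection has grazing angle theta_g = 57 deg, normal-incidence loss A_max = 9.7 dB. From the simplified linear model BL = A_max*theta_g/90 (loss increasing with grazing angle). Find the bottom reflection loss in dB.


BL = A_max * theta_g / 90 = 9.7 * 57 / 90 = 6.14

6.14 dB


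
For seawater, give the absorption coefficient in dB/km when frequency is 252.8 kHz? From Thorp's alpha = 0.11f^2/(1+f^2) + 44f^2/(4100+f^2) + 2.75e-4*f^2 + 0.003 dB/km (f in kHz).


59.035 dB/km


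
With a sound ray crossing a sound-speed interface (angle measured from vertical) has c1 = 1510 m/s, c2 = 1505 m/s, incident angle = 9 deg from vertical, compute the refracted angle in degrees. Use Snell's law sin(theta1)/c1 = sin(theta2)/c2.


8.97 deg


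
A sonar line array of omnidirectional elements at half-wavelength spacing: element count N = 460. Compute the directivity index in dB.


DI = 10*log10(460) = 26.63

26.63 dB


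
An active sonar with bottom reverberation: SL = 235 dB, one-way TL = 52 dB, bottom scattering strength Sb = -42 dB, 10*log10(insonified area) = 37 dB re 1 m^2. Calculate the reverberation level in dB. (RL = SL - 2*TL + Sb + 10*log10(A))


RL = SL - 2*TL + Sb + 10*log10(A) = 235 - 2*52 + (-42) + 37 = 126

126 dB


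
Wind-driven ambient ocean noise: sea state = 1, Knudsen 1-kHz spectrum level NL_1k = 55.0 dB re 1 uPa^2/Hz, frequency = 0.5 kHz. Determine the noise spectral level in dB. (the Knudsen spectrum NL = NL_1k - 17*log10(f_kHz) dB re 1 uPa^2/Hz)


NL = NL_1k - 17*log10(f_kHz) = 55.0 - 17*log10(0.5) = 55.0 - (-5.12) = 60.12

60.12 dB


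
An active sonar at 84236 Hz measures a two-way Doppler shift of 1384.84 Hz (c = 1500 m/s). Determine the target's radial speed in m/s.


12.33 m/s


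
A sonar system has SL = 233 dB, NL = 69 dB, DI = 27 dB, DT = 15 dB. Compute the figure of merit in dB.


176 dB


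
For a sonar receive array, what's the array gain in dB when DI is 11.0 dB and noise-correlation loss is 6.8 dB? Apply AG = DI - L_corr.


AG = DI - L_corr = 11.0 - 6.8 = 4.2

4.2 dB


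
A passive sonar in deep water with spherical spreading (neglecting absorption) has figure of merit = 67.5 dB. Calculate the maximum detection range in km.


At max range FOM = TL, so 20*log10(R) = 67.5
R = 10^(67.5/20) = 2371.37 m = 2.37 km

2.37 km


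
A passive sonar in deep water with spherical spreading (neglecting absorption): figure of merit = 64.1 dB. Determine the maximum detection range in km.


1.6 km


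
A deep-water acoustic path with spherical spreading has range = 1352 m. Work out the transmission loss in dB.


62.62 dB


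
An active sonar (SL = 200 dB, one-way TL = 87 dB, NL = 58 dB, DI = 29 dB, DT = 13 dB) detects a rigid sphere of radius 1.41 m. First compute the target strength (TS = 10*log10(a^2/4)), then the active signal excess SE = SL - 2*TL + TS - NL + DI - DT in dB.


Step 1: TS = 10*log10(1.41^2/4) = -3.04 dB
Step 2: SE = SL - 2*TL + TS - NL + DI - DT = 200 - 2*87 + (-3.04) - 58 + 29 - 13 = -19.04

-19.04 dB


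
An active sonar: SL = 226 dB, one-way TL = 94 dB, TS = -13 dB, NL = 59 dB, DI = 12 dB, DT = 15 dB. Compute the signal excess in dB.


SE = SL - 2*TL + TS - NL + DI - DT = 226 - 2*94 + (-13) - 59 + 12 - 15 = -37

-37 dB


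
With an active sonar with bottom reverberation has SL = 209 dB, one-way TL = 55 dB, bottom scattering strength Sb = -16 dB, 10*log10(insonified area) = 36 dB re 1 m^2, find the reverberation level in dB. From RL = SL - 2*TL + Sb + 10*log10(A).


119 dB


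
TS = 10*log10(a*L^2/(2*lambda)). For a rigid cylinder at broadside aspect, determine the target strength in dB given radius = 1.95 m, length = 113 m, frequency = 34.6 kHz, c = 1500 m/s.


54.58 dB


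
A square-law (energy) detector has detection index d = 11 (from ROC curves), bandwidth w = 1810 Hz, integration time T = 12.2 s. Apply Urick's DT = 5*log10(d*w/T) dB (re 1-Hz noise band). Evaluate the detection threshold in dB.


16.06 dB


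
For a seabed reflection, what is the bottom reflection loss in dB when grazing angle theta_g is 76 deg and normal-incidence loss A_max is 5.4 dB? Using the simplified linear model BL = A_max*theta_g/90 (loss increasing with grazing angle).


4.56 dB


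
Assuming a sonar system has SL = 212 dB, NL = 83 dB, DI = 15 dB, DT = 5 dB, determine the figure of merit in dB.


139 dB


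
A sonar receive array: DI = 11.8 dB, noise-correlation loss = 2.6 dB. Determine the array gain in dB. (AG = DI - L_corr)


9.2 dB


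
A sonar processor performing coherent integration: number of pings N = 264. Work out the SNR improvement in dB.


Gain = 10*log10(264) = 24.22

24.22 dB


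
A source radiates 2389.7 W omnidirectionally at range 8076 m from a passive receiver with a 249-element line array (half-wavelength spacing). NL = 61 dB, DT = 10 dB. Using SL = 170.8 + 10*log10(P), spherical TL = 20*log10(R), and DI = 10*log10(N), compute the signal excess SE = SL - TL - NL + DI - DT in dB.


Step 1: SL = 170.8 + 10*log10(2389.7) = 204.58 dB
Step 2: TL = 20*log10(8076) = 78.14 dB
Step 3: DI = 10*log10(249) = 23.96 dB
Step 4: SE = SL - TL - NL + DI - DT = 204.58 - 78.14 - 61 + 23.96 - 10 = 79.4

79.4 dB


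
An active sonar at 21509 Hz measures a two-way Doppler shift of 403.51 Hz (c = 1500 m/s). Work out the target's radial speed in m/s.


14.07 m/s


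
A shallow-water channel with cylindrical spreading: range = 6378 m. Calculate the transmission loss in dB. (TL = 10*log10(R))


TL = 10*log10(6378) = 38.05

38.05 dB


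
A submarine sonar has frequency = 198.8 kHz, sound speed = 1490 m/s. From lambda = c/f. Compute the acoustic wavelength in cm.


lambda = c/f = 1490 / 198800 = 0.0075 m = 0.75 cm

0.75 cm


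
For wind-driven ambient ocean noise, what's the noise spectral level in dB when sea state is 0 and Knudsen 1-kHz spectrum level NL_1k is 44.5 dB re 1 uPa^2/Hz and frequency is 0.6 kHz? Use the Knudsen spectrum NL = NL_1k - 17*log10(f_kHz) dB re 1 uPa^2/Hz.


NL = NL_1k - 17*log10(f_kHz) = 44.5 - 17*log10(0.6) = 44.5 - (-3.77) = 48.27

48.27 dB


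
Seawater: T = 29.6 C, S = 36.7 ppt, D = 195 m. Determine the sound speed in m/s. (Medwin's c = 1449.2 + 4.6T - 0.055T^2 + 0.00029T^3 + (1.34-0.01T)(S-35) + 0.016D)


c = 1449.2 + 4.6*29.6 - 0.055*29.6^2 + 0.00029*29.6^3 + (1.34 - 0.01*29.6)*(36.7 - 35) + 0.016*195 = 1549.59

1549.59 m/s


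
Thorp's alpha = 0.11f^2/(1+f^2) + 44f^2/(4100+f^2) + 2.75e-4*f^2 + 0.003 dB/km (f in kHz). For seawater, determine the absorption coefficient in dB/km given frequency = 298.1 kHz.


f^2 = 88863.61
alpha = 0.11*88863.61/(1+88863.61) + 44*88863.61/(4100+88863.61) + 2.75e-4*88863.61 + 0.003 = 66.61

66.61 dB/km


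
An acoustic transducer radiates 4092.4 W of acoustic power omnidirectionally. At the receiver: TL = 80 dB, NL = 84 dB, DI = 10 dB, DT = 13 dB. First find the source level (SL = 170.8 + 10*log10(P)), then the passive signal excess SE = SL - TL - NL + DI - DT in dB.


Step 1: SL = 170.8 + 10*log10(4092.4) = 206.92 dB
Step 2: SE = SL - TL - NL + DI - DT = 206.92 - 80 - 84 + 10 - 13 = 39.92

39.92 dB
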